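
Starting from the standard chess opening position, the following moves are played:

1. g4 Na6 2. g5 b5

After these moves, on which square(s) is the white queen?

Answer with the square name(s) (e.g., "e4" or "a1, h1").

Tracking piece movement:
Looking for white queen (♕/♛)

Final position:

  a b c d e f g h
  ─────────────────
8│♜ · ♝ ♛ ♚ ♝ ♞ ♜│8
7│♟ · ♟ ♟ ♟ ♟ ♟ ♟│7
6│♞ · · · · · · ·│6
5│· ♟ · · · · ♙ ·│5
4│· · · · · · · ·│4
3│· · · · · · · ·│3
2│♙ ♙ ♙ ♙ ♙ ♙ · ♙│2
1│♖ ♘ ♗ ♕ ♔ ♗ ♘ ♖│1
  ─────────────────
  a b c d e f g h


d1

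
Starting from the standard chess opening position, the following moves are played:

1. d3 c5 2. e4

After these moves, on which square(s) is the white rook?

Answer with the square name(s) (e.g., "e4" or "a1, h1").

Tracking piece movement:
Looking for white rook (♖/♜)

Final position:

  a b c d e f g h
  ─────────────────
8│♜ ♞ ♝ ♛ ♚ ♝ ♞ ♜│8
7│♟ ♟ · ♟ ♟ ♟ ♟ ♟│7
6│· · · · · · · ·│6
5│· · ♟ · · · · ·│5
4│· · · · ♙ · · ·│4
3│· · · ♙ · · · ·│3
2│♙ ♙ ♙ · · ♙ ♙ ♙│2
1│♖ ♘ ♗ ♕ ♔ ♗ ♘ ♖│1
  ─────────────────
  a b c d e f g h


a1, h1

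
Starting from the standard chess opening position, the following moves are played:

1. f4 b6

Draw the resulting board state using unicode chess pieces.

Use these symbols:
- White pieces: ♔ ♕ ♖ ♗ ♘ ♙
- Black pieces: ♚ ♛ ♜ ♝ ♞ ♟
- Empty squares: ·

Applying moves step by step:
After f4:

♜ ♞ ♝ ♛ ♚ ♝ ♞ ♜
♟ ♟ ♟ ♟ ♟ ♟ ♟ ♟
· · · · · · · ·
· · · · · · · ·
· · · · · ♙ · ·
· · · · · · · ·
♙ ♙ ♙ ♙ ♙ · ♙ ♙
♖ ♘ ♗ ♕ ♔ ♗ ♘ ♖


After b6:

♜ ♞ ♝ ♛ ♚ ♝ ♞ ♜
♟ · ♟ ♟ ♟ ♟ ♟ ♟
· ♟ · · · · · ·
· · · · · · · ·
· · · · · ♙ · ·
· · · · · · · ·
♙ ♙ ♙ ♙ ♙ · ♙ ♙
♖ ♘ ♗ ♕ ♔ ♗ ♘ ♖



  a b c d e f g h
  ─────────────────
8│♜ ♞ ♝ ♛ ♚ ♝ ♞ ♜│8
7│♟ · ♟ ♟ ♟ ♟ ♟ ♟│7
6│· ♟ · · · · · ·│6
5│· · · · · · · ·│5
4│· · · · · ♙ · ·│4
3│· · · · · · · ·│3
2│♙ ♙ ♙ ♙ ♙ · ♙ ♙│2
1│♖ ♘ ♗ ♕ ♔ ♗ ♘ ♖│1
  ─────────────────
  a b c d e f g h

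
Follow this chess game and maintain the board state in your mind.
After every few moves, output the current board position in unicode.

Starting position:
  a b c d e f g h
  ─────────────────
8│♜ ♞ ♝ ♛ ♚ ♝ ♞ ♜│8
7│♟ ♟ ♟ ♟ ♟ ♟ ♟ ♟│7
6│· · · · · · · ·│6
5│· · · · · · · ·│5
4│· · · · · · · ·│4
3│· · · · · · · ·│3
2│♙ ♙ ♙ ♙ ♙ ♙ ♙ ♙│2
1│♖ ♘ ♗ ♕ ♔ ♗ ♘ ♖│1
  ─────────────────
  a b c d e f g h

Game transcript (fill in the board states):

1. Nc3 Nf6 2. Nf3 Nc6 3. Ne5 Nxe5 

  a b c d e f g h
  ─────────────────
8│♜ · ♝ ♛ ♚ ♝ · ♜│8
7│♟ ♟ ♟ ♟ ♟ ♟ ♟ ♟│7
6│· · · · · ♞ · ·│6
5│· · · · ♞ · · ·│5
4│· · · · · · · ·│4
3│· · ♘ · · · · ·│3
2│♙ ♙ ♙ ♙ ♙ ♙ ♙ ♙│2
1│♖ · ♗ ♕ ♔ ♗ · ♖│1
  ─────────────────
  a b c d e f g h

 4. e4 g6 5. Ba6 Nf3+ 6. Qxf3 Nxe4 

  a b c d e f g h
  ─────────────────
8│♜ · ♝ ♛ ♚ ♝ · ♜│8
7│♟ ♟ ♟ ♟ ♟ ♟ · ♟│7
6│♗ · · · · · ♟ ·│6
5│· · · · · · · ·│5
4│· · · · ♞ · · ·│4
3│· · ♘ · · ♕ · ·│3
2│♙ ♙ ♙ ♙ · ♙ ♙ ♙│2
1│♖ · ♗ · ♔ · · ♖│1
  ─────────────────
  a b c d e f g h

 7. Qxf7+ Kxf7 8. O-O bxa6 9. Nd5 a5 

  a b c d e f g h
  ─────────────────
8│♜ · ♝ ♛ · ♝ · ♜│8
7│♟ · ♟ ♟ ♟ ♚ · ♟│7
6│· · · · · · ♟ ·│6
5│♟ · · ♘ · · · ·│5
4│· · · · ♞ · · ·│4
3│· · · · · · · ·│3
2│♙ ♙ ♙ ♙ · ♙ ♙ ♙│2
1│♖ · ♗ · · ♖ ♔ ·│1
  ─────────────────
  a b c d e f g h

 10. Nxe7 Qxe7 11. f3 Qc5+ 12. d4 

  a b c d e f g h
  ─────────────────
8│♜ · ♝ · · ♝ · ♜│8
7│♟ · ♟ ♟ · ♚ · ♟│7
6│· · · · · · ♟ ·│6
5│♟ · ♛ · · · · ·│5
4│· · · ♙ ♞ · · ·│4
3│· · · · · ♙ · ·│3
2│♙ ♙ ♙ · · · ♙ ♙│2
1│♖ · ♗ · · ♖ ♔ ·│1
  ─────────────────
  a b c d e f g h


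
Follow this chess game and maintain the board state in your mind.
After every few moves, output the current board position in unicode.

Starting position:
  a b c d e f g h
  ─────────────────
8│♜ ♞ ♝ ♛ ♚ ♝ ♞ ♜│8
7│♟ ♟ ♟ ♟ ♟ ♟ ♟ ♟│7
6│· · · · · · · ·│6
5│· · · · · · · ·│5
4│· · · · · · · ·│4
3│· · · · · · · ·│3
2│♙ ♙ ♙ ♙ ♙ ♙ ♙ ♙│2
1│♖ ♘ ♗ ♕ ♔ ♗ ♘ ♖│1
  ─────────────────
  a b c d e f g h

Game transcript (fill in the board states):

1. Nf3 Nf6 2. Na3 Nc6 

  a b c d e f g h
  ─────────────────
8│♜ · ♝ ♛ ♚ ♝ · ♜│8
7│♟ ♟ ♟ ♟ ♟ ♟ ♟ ♟│7
6│· · ♞ · · ♞ · ·│6
5│· · · · · · · ·│5
4│· · · · · · · ·│4
3│♘ · · · · ♘ · ·│3
2│♙ ♙ ♙ ♙ ♙ ♙ ♙ ♙│2
1│♖ · ♗ ♕ ♔ ♗ · ♖│1
  ─────────────────
  a b c d e f g h

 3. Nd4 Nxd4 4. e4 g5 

  a b c d e f g h
  ─────────────────
8│♜ · ♝ ♛ ♚ ♝ · ♜│8
7│♟ ♟ ♟ ♟ ♟ ♟ · ♟│7
6│· · · · · ♞ · ·│6
5│· · · · · · ♟ ·│5
4│· · · ♞ ♙ · · ·│4
3│♘ · · · · · · ·│3
2│♙ ♙ ♙ ♙ · ♙ ♙ ♙│2
1│♖ · ♗ ♕ ♔ ♗ · ♖│1
  ─────────────────
  a b c d e f g h

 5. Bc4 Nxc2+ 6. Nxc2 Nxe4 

  a b c d e f g h
  ─────────────────
8│♜ · ♝ ♛ ♚ ♝ · ♜│8
7│♟ ♟ ♟ ♟ ♟ ♟ · ♟│7
6│· · · · · · · ·│6
5│· · · · · · ♟ ·│5
4│· · ♗ · ♞ · · ·│4
3│· · · · · · · ·│3
2│♙ ♙ ♘ ♙ · ♙ ♙ ♙│2
1│♖ · ♗ ♕ ♔ · · ♖│1
  ─────────────────
  a b c d e f g h

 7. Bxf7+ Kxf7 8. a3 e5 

  a b c d e f g h
  ─────────────────
8│♜ · ♝ ♛ · ♝ · ♜│8
7│♟ ♟ ♟ ♟ · ♚ · ♟│7
6│· · · · · · · ·│6
5│· · · · ♟ · ♟ ·│5
4│· · · · ♞ · · ·│4
3│♙ · · · · · · ·│3
2│· ♙ ♘ ♙ · ♙ ♙ ♙│2
1│♖ · ♗ ♕ ♔ · · ♖│1
  ─────────────────
  a b c d e f g h

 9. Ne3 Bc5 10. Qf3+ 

  a b c d e f g h
  ─────────────────
8│♜ · ♝ ♛ · · · ♜│8
7│♟ ♟ ♟ ♟ · ♚ · ♟│7
6│· · · · · · · ·│6
5│· · ♝ · ♟ · ♟ ·│5
4│· · · · ♞ · · ·│4
3│♙ · · · ♘ ♕ · ·│3
2│· ♙ · ♙ · ♙ ♙ ♙│2
1│♖ · ♗ · ♔ · · ♖│1
  ─────────────────
  a b c d e f g h


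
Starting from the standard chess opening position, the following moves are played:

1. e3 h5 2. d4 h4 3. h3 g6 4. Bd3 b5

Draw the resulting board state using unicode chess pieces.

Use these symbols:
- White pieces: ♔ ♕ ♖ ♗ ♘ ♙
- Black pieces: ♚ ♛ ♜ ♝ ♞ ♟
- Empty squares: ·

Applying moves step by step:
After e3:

♜ ♞ ♝ ♛ ♚ ♝ ♞ ♜
♟ ♟ ♟ ♟ ♟ ♟ ♟ ♟
· · · · · · · ·
· · · · · · · ·
· · · · · · · ·
· · · · ♙ · · ·
♙ ♙ ♙ ♙ · ♙ ♙ ♙
♖ ♘ ♗ ♕ ♔ ♗ ♘ ♖


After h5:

♜ ♞ ♝ ♛ ♚ ♝ ♞ ♜
♟ ♟ ♟ ♟ ♟ ♟ ♟ ·
· · · · · · · ·
· · · · · · · ♟
· · · · · · · ·
· · · · ♙ · · ·
♙ ♙ ♙ ♙ · ♙ ♙ ♙
♖ ♘ ♗ ♕ ♔ ♗ ♘ ♖


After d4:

♜ ♞ ♝ ♛ ♚ ♝ ♞ ♜
♟ ♟ ♟ ♟ ♟ ♟ ♟ ·
· · · · · · · ·
· · · · · · · ♟
· · · ♙ · · · ·
· · · · ♙ · · ·
♙ ♙ ♙ · · ♙ ♙ ♙
♖ ♘ ♗ ♕ ♔ ♗ ♘ ♖


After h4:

♜ ♞ ♝ ♛ ♚ ♝ ♞ ♜
♟ ♟ ♟ ♟ ♟ ♟ ♟ ·
· · · · · · · ·
· · · · · · · ·
· · · ♙ · · · ♟
· · · · ♙ · · ·
♙ ♙ ♙ · · ♙ ♙ ♙
♖ ♘ ♗ ♕ ♔ ♗ ♘ ♖


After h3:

♜ ♞ ♝ ♛ ♚ ♝ ♞ ♜
♟ ♟ ♟ ♟ ♟ ♟ ♟ ·
· · · · · · · ·
· · · · · · · ·
· · · ♙ · · · ♟
· · · · ♙ · · ♙
♙ ♙ ♙ · · ♙ ♙ ·
♖ ♘ ♗ ♕ ♔ ♗ ♘ ♖


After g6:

♜ ♞ ♝ ♛ ♚ ♝ ♞ ♜
♟ ♟ ♟ ♟ ♟ ♟ · ·
· · · · · · ♟ ·
· · · · · · · ·
· · · ♙ · · · ♟
· · · · ♙ · · ♙
♙ ♙ ♙ · · ♙ ♙ ·
♖ ♘ ♗ ♕ ♔ ♗ ♘ ♖


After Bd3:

♜ ♞ ♝ ♛ ♚ ♝ ♞ ♜
♟ ♟ ♟ ♟ ♟ ♟ · ·
· · · · · · ♟ ·
· · · · · · · ·
· · · ♙ · · · ♟
· · · ♗ ♙ · · ♙
♙ ♙ ♙ · · ♙ ♙ ·
♖ ♘ ♗ ♕ ♔ · ♘ ♖


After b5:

♜ ♞ ♝ ♛ ♚ ♝ ♞ ♜
♟ · ♟ ♟ ♟ ♟ · ·
· · · · · · ♟ ·
· ♟ · · · · · ·
· · · ♙ · · · ♟
· · · ♗ ♙ · · ♙
♙ ♙ ♙ · · ♙ ♙ ·
♖ ♘ ♗ ♕ ♔ · ♘ ♖



  a b c d e f g h
  ─────────────────
8│♜ ♞ ♝ ♛ ♚ ♝ ♞ ♜│8
7│♟ · ♟ ♟ ♟ ♟ · ·│7
6│· · · · · · ♟ ·│6
5│· ♟ · · · · · ·│5
4│· · · ♙ · · · ♟│4
3│· · · ♗ ♙ · · ♙│3
2│♙ ♙ ♙ · · ♙ ♙ ·│2
1│♖ ♘ ♗ ♕ ♔ · ♘ ♖│1
  ─────────────────
  a b c d e f g h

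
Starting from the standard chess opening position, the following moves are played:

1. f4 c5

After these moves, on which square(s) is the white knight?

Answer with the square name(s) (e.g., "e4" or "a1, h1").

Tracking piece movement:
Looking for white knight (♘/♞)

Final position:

  a b c d e f g h
  ─────────────────
8│♜ ♞ ♝ ♛ ♚ ♝ ♞ ♜│8
7│♟ ♟ · ♟ ♟ ♟ ♟ ♟│7
6│· · · · · · · ·│6
5│· · ♟ · · · · ·│5
4│· · · · · ♙ · ·│4
3│· · · · · · · ·│3
2│♙ ♙ ♙ ♙ ♙ · ♙ ♙│2
1│♖ ♘ ♗ ♕ ♔ ♗ ♘ ♖│1
  ─────────────────
  a b c d e f g h


b1, g1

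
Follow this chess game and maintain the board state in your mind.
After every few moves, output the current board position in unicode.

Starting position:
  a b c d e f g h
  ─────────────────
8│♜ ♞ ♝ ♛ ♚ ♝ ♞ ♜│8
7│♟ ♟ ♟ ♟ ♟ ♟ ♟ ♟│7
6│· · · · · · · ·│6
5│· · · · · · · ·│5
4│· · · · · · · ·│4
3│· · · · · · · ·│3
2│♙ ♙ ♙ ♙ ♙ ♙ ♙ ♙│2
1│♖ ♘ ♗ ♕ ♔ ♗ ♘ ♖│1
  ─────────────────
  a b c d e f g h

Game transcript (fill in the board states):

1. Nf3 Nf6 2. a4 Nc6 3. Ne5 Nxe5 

  a b c d e f g h
  ─────────────────
8│♜ · ♝ ♛ ♚ ♝ · ♜│8
7│♟ ♟ ♟ ♟ ♟ ♟ ♟ ♟│7
6│· · · · · ♞ · ·│6
5│· · · · ♞ · · ·│5
4│♙ · · · · · · ·│4
3│· · · · · · · ·│3
2│· ♙ ♙ ♙ ♙ ♙ ♙ ♙│2
1│♖ ♘ ♗ ♕ ♔ ♗ · ♖│1
  ─────────────────
  a b c d e f g h

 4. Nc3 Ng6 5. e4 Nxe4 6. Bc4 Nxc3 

  a b c d e f g h
  ─────────────────
8│♜ · ♝ ♛ ♚ ♝ · ♜│8
7│♟ ♟ ♟ ♟ ♟ ♟ ♟ ♟│7
6│· · · · · · ♞ ·│6
5│· · · · · · · ·│5
4│♙ · ♗ · · · · ·│4
3│· · ♞ · · · · ·│3
2│· ♙ ♙ ♙ · ♙ ♙ ♙│2
1│♖ · ♗ ♕ ♔ · · ♖│1
  ─────────────────
  a b c d e f g h

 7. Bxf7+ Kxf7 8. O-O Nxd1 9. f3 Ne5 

  a b c d e f g h
  ─────────────────
8│♜ · ♝ ♛ · ♝ · ♜│8
7│♟ ♟ ♟ ♟ ♟ ♚ ♟ ♟│7
6│· · · · · · · ·│6
5│· · · · ♞ · · ·│5
4│♙ · · · · · · ·│4
3│· · · · · ♙ · ·│3
2│· ♙ ♙ ♙ · · ♙ ♙│2
1│♖ · ♗ ♞ · ♖ ♔ ·│1
  ─────────────────
  a b c d e f g h

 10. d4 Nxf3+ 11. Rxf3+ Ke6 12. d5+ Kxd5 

  a b c d e f g h
  ─────────────────
8│♜ · ♝ ♛ · ♝ · ♜│8
7│♟ ♟ ♟ ♟ ♟ · ♟ ♟│7
6│· · · · · · · ·│6
5│· · · ♚ · · · ·│5
4│♙ · · · · · · ·│4
3│· · · · · ♖ · ·│3
2│· ♙ ♙ · · · ♙ ♙│2
1│♖ · ♗ ♞ · · ♔ ·│1
  ─────────────────
  a b c d e f g h

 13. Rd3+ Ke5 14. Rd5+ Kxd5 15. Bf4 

  a b c d e f g h
  ─────────────────
8│♜ · ♝ ♛ · ♝ · ♜│8
7│♟ ♟ ♟ ♟ ♟ · ♟ ♟│7
6│· · · · · · · ·│6
5│· · · ♚ · · · ·│5
4│♙ · · · · ♗ · ·│4
3│· · · · · · · ·│3
2│· ♙ ♙ · · · ♙ ♙│2
1│♖ · · ♞ · · ♔ ·│1
  ─────────────────
  a b c d e f g h


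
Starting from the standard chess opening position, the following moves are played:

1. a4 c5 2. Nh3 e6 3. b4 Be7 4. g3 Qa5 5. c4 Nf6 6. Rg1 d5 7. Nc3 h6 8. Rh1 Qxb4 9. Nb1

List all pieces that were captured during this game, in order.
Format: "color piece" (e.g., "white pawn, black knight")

Tracking captures:
  Qxb4: captured white pawn

white pawn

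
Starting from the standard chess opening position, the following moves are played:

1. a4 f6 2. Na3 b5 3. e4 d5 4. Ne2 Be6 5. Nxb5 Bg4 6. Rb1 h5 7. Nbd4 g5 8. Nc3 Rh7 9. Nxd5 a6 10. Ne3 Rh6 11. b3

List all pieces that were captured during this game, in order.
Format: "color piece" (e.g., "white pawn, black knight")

Tracking captures:
  Nxb5: captured black pawn
  Nxd5: captured black pawn

black pawn, black pawn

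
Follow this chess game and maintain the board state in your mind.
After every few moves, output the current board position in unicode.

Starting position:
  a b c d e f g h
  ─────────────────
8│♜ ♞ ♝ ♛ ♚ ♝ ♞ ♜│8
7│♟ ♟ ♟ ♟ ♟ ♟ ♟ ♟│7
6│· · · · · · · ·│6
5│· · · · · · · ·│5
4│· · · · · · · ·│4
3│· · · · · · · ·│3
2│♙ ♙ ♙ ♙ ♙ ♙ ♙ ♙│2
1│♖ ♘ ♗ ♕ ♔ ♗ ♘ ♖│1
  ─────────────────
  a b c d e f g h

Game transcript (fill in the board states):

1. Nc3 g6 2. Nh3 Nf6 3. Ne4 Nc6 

  a b c d e f g h
  ─────────────────
8│♜ · ♝ ♛ ♚ ♝ · ♜│8
7│♟ ♟ ♟ ♟ ♟ ♟ · ♟│7
6│· · ♞ · · ♞ ♟ ·│6
5│· · · · · · · ·│5
4│· · · · ♘ · · ·│4
3│· · · · · · · ♘│3
2│♙ ♙ ♙ ♙ ♙ ♙ ♙ ♙│2
1│♖ · ♗ ♕ ♔ ♗ · ♖│1
  ─────────────────
  a b c d e f g h

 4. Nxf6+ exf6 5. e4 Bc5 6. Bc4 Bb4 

  a b c d e f g h
  ─────────────────
8│♜ · ♝ ♛ ♚ · · ♜│8
7│♟ ♟ ♟ ♟ · ♟ · ♟│7
6│· · ♞ · · ♟ ♟ ·│6
5│· · · · · · · ·│5
4│· ♝ ♗ · ♙ · · ·│4
3│· · · · · · · ♘│3
2│♙ ♙ ♙ ♙ · ♙ ♙ ♙│2
1│♖ · ♗ ♕ ♔ · · ♖│1
  ─────────────────
  a b c d e f g h

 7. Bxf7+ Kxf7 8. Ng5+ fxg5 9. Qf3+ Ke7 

  a b c d e f g h
  ─────────────────
8│♜ · ♝ ♛ · · · ♜│8
7│♟ ♟ ♟ ♟ ♚ · · ♟│7
6│· · ♞ · · · ♟ ·│6
5│· · · · · · ♟ ·│5
4│· ♝ · · ♙ · · ·│4
3│· · · · · ♕ · ·│3
2│♙ ♙ ♙ ♙ · ♙ ♙ ♙│2
1│♖ · ♗ · ♔ · · ♖│1
  ─────────────────
  a b c d e f g h

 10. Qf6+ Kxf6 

  a b c d e f g h
  ─────────────────
8│♜ · ♝ ♛ · · · ♜│8
7│♟ ♟ ♟ ♟ · · · ♟│7
6│· · ♞ · · ♚ ♟ ·│6
5│· · · · · · ♟ ·│5
4│· ♝ · · ♙ · · ·│4
3│· · · · · · · ·│3
2│♙ ♙ ♙ ♙ · ♙ ♙ ♙│2
1│♖ · ♗ · ♔ · · ♖│1
  ─────────────────
  a b c d e f g h


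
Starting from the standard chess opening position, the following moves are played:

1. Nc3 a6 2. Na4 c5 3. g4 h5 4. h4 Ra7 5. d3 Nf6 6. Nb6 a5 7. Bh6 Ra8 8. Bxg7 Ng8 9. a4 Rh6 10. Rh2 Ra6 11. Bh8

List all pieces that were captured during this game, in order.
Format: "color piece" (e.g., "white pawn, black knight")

Tracking captures:
  Bxg7: captured black pawn

black pawn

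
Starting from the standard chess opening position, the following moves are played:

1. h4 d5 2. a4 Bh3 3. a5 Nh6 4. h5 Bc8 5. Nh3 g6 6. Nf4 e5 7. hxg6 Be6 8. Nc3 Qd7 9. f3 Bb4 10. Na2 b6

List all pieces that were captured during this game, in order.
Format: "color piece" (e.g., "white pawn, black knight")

Tracking captures:
  hxg6: captured black pawn

black pawn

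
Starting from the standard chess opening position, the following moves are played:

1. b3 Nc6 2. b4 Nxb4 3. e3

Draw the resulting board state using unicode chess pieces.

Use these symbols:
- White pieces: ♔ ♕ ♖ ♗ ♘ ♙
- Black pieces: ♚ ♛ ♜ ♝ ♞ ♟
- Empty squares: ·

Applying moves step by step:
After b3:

♜ ♞ ♝ ♛ ♚ ♝ ♞ ♜
♟ ♟ ♟ ♟ ♟ ♟ ♟ ♟
· · · · · · · ·
· · · · · · · ·
· · · · · · · ·
· ♙ · · · · · ·
♙ · ♙ ♙ ♙ ♙ ♙ ♙
♖ ♘ ♗ ♕ ♔ ♗ ♘ ♖


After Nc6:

♜ · ♝ ♛ ♚ ♝ ♞ ♜
♟ ♟ ♟ ♟ ♟ ♟ ♟ ♟
· · ♞ · · · · ·
· · · · · · · ·
· · · · · · · ·
· ♙ · · · · · ·
♙ · ♙ ♙ ♙ ♙ ♙ ♙
♖ ♘ ♗ ♕ ♔ ♗ ♘ ♖


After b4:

♜ · ♝ ♛ ♚ ♝ ♞ ♜
♟ ♟ ♟ ♟ ♟ ♟ ♟ ♟
· · ♞ · · · · ·
· · · · · · · ·
· ♙ · · · · · ·
· · · · · · · ·
♙ · ♙ ♙ ♙ ♙ ♙ ♙
♖ ♘ ♗ ♕ ♔ ♗ ♘ ♖


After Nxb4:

♜ · ♝ ♛ ♚ ♝ ♞ ♜
♟ ♟ ♟ ♟ ♟ ♟ ♟ ♟
· · · · · · · ·
· · · · · · · ·
· ♞ · · · · · ·
· · · · · · · ·
♙ · ♙ ♙ ♙ ♙ ♙ ♙
♖ ♘ ♗ ♕ ♔ ♗ ♘ ♖


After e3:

♜ · ♝ ♛ ♚ ♝ ♞ ♜
♟ ♟ ♟ ♟ ♟ ♟ ♟ ♟
· · · · · · · ·
· · · · · · · ·
· ♞ · · · · · ·
· · · · ♙ · · ·
♙ · ♙ ♙ · ♙ ♙ ♙
♖ ♘ ♗ ♕ ♔ ♗ ♘ ♖



  a b c d e f g h
  ─────────────────
8│♜ · ♝ ♛ ♚ ♝ ♞ ♜│8
7│♟ ♟ ♟ ♟ ♟ ♟ ♟ ♟│7
6│· · · · · · · ·│6
5│· · · · · · · ·│5
4│· ♞ · · · · · ·│4
3│· · · · ♙ · · ·│3
2│♙ · ♙ ♙ · ♙ ♙ ♙│2
1│♖ ♘ ♗ ♕ ♔ ♗ ♘ ♖│1
  ─────────────────
  a b c d e f g h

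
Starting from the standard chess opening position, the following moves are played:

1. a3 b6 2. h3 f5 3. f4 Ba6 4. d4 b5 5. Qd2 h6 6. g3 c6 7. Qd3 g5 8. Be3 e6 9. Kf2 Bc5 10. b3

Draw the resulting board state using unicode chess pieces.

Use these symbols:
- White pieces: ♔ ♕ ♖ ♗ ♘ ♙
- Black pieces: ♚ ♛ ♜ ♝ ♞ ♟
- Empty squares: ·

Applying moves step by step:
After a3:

♜ ♞ ♝ ♛ ♚ ♝ ♞ ♜
♟ ♟ ♟ ♟ ♟ ♟ ♟ ♟
· · · · · · · ·
· · · · · · · ·
· · · · · · · ·
♙ · · · · · · ·
· ♙ ♙ ♙ ♙ ♙ ♙ ♙
♖ ♘ ♗ ♕ ♔ ♗ ♘ ♖


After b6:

♜ ♞ ♝ ♛ ♚ ♝ ♞ ♜
♟ · ♟ ♟ ♟ ♟ ♟ ♟
· ♟ · · · · · ·
· · · · · · · ·
· · · · · · · ·
♙ · · · · · · ·
· ♙ ♙ ♙ ♙ ♙ ♙ ♙
♖ ♘ ♗ ♕ ♔ ♗ ♘ ♖


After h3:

♜ ♞ ♝ ♛ ♚ ♝ ♞ ♜
♟ · ♟ ♟ ♟ ♟ ♟ ♟
· ♟ · · · · · ·
· · · · · · · ·
· · · · · · · ·
♙ · · · · · · ♙
· ♙ ♙ ♙ ♙ ♙ ♙ ·
♖ ♘ ♗ ♕ ♔ ♗ ♘ ♖


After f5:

♜ ♞ ♝ ♛ ♚ ♝ ♞ ♜
♟ · ♟ ♟ ♟ · ♟ ♟
· ♟ · · · · · ·
· · · · · ♟ · ·
· · · · · · · ·
♙ · · · · · · ♙
· ♙ ♙ ♙ ♙ ♙ ♙ ·
♖ ♘ ♗ ♕ ♔ ♗ ♘ ♖


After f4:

♜ ♞ ♝ ♛ ♚ ♝ ♞ ♜
♟ · ♟ ♟ ♟ · ♟ ♟
· ♟ · · · · · ·
· · · · · ♟ · ·
· · · · · ♙ · ·
♙ · · · · · · ♙
· ♙ ♙ ♙ ♙ · ♙ ·
♖ ♘ ♗ ♕ ♔ ♗ ♘ ♖


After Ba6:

♜ ♞ · ♛ ♚ ♝ ♞ ♜
♟ · ♟ ♟ ♟ · ♟ ♟
♝ ♟ · · · · · ·
· · · · · ♟ · ·
· · · · · ♙ · ·
♙ · · · · · · ♙
· ♙ ♙ ♙ ♙ · ♙ ·
♖ ♘ ♗ ♕ ♔ ♗ ♘ ♖


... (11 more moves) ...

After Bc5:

♜ ♞ · ♛ ♚ · ♞ ♜
♟ · · ♟ · · · ·
♝ · ♟ · ♟ · · ♟
· ♟ ♝ · · ♟ ♟ ·
· · · ♙ · ♙ · ·
♙ · · ♕ ♗ · ♙ ♙
· ♙ ♙ · ♙ ♔ · ·
♖ ♘ · · · ♗ ♘ ♖


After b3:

♜ ♞ · ♛ ♚ · ♞ ♜
♟ · · ♟ · · · ·
♝ · ♟ · ♟ · · ♟
· ♟ ♝ · · ♟ ♟ ·
· · · ♙ · ♙ · ·
♙ ♙ · ♕ ♗ · ♙ ♙
· · ♙ · ♙ ♔ · ·
♖ ♘ · · · ♗ ♘ ♖



  a b c d e f g h
  ─────────────────
8│♜ ♞ · ♛ ♚ · ♞ ♜│8
7│♟ · · ♟ · · · ·│7
6│♝ · ♟ · ♟ · · ♟│6
5│· ♟ ♝ · · ♟ ♟ ·│5
4│· · · ♙ · ♙ · ·│4
3│♙ ♙ · ♕ ♗ · ♙ ♙│3
2│· · ♙ · ♙ ♔ · ·│2
1│♖ ♘ · · · ♗ ♘ ♖│1
  ─────────────────
  a b c d e f g h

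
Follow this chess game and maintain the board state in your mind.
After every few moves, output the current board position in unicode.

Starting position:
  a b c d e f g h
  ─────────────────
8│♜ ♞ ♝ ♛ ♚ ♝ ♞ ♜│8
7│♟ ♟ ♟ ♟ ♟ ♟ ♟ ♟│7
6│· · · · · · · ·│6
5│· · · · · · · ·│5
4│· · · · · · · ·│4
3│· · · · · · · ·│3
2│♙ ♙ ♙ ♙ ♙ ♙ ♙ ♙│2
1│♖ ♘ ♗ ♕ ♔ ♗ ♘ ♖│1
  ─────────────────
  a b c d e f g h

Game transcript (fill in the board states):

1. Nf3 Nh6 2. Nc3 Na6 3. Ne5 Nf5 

  a b c d e f g h
  ─────────────────
8│♜ · ♝ ♛ ♚ ♝ · ♜│8
7│♟ ♟ ♟ ♟ ♟ ♟ ♟ ♟│7
6│♞ · · · · · · ·│6
5│· · · · ♘ ♞ · ·│5
4│· · · · · · · ·│4
3│· · ♘ · · · · ·│3
2│♙ ♙ ♙ ♙ ♙ ♙ ♙ ♙│2
1│♖ · ♗ ♕ ♔ ♗ · ♖│1
  ─────────────────
  a b c d e f g h

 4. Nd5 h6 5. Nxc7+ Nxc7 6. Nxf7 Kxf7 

  a b c d e f g h
  ─────────────────
8│♜ · ♝ ♛ · ♝ · ♜│8
7│♟ ♟ ♞ ♟ ♟ ♚ ♟ ·│7
6│· · · · · · · ♟│6
5│· · · · · ♞ · ·│5
4│· · · · · · · ·│4
3│· · · · · · · ·│3
2│♙ ♙ ♙ ♙ ♙ ♙ ♙ ♙│2
1│♖ · ♗ ♕ ♔ ♗ · ♖│1
  ─────────────────
  a b c d e f g h

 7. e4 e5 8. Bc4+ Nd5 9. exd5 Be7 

  a b c d e f g h
  ─────────────────
8│♜ · ♝ ♛ · · · ♜│8
7│♟ ♟ · ♟ ♝ ♚ ♟ ·│7
6│· · · · · · · ♟│6
5│· · · ♙ ♟ ♞ · ·│5
4│· · ♗ · · · · ·│4
3│· · · · · · · ·│3
2│♙ ♙ ♙ ♙ · ♙ ♙ ♙│2
1│♖ · ♗ ♕ ♔ · · ♖│1
  ─────────────────
  a b c d e f g h

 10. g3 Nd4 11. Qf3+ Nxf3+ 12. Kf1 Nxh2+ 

  a b c d e f g h
  ─────────────────
8│♜ · ♝ ♛ · · · ♜│8
7│♟ ♟ · ♟ ♝ ♚ ♟ ·│7
6│· · · · · · · ♟│6
5│· · · ♙ ♟ · · ·│5
4│· · ♗ · · · · ·│4
3│· · · · · · ♙ ·│3
2│♙ ♙ ♙ ♙ · ♙ · ♞│2
1│♖ · ♗ · · ♔ · ♖│1
  ─────────────────
  a b c d e f g h

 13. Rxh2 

  a b c d e f g h
  ─────────────────
8│♜ · ♝ ♛ · · · ♜│8
7│♟ ♟ · ♟ ♝ ♚ ♟ ·│7
6│· · · · · · · ♟│6
5│· · · ♙ ♟ · · ·│5
4│· · ♗ · · · · ·│4
3│· · · · · · ♙ ·│3
2│♙ ♙ ♙ ♙ · ♙ · ♖│2
1│♖ · ♗ · · ♔ · ·│1
  ─────────────────
  a b c d e f g h


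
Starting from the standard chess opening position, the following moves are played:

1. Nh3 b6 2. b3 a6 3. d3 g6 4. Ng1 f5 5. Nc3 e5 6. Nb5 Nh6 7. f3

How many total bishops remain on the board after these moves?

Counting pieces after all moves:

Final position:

  a b c d e f g h
  ─────────────────
8│♜ ♞ ♝ ♛ ♚ ♝ · ♜│8
7│· · ♟ ♟ · · · ♟│7
6│♟ ♟ · · · · ♟ ♞│6
5│· ♘ · · ♟ ♟ · ·│5
4│· · · · · · · ·│4
3│· ♙ · ♙ · ♙ · ·│3
2│♙ · ♙ · ♙ · ♙ ♙│2
1│♖ · ♗ ♕ ♔ ♗ ♘ ♖│1
  ─────────────────
  a b c d e f g h


4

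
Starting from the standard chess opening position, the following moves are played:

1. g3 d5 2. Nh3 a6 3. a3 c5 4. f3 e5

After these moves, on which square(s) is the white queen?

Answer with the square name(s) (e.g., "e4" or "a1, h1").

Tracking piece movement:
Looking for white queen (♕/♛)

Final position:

  a b c d e f g h
  ─────────────────
8│♜ ♞ ♝ ♛ ♚ ♝ ♞ ♜│8
7│· ♟ · · · ♟ ♟ ♟│7
6│♟ · · · · · · ·│6
5│· · ♟ ♟ ♟ · · ·│5
4│· · · · · · · ·│4
3│♙ · · · · ♙ ♙ ♘│3
2│· ♙ ♙ ♙ ♙ · · ♙│2
1│♖ ♘ ♗ ♕ ♔ ♗ · ♖│1
  ─────────────────
  a b c d e f g h


d1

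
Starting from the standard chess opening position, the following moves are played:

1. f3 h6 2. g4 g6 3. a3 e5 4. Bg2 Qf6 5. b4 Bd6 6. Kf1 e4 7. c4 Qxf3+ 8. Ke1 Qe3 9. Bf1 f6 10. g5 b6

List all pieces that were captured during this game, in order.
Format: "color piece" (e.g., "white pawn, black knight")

Tracking captures:
  Qxf3+: captured white pawn

white pawn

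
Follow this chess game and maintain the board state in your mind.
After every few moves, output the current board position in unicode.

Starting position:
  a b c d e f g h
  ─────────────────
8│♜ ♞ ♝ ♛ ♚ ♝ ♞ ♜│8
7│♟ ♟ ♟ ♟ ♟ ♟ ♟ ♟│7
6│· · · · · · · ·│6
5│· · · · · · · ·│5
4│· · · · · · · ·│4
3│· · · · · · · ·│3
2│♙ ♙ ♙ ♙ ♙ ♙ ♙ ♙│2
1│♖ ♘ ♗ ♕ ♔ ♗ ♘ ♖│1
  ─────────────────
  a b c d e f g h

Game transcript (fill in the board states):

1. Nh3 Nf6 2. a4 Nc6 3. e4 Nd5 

  a b c d e f g h
  ─────────────────
8│♜ · ♝ ♛ ♚ ♝ · ♜│8
7│♟ ♟ ♟ ♟ ♟ ♟ ♟ ♟│7
6│· · ♞ · · · · ·│6
5│· · · ♞ · · · ·│5
4│♙ · · · ♙ · · ·│4
3│· · · · · · · ♘│3
2│· ♙ ♙ ♙ · ♙ ♙ ♙│2
1│♖ ♘ ♗ ♕ ♔ ♗ · ♖│1
  ─────────────────
  a b c d e f g h

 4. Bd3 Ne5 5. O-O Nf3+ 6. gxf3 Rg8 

  a b c d e f g h
  ─────────────────
8│♜ · ♝ ♛ ♚ ♝ ♜ ·│8
7│♟ ♟ ♟ ♟ ♟ ♟ ♟ ♟│7
6│· · · · · · · ·│6
5│· · · ♞ · · · ·│5
4│♙ · · · ♙ · · ·│4
3│· · · ♗ · ♙ · ♘│3
2│· ♙ ♙ ♙ · ♙ · ♙│2
1│♖ ♘ ♗ ♕ · ♖ ♔ ·│1
  ─────────────────
  a b c d e f g h

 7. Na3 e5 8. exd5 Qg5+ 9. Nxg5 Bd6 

  a b c d e f g h
  ─────────────────
8│♜ · ♝ · ♚ · ♜ ·│8
7│♟ ♟ ♟ ♟ · ♟ ♟ ♟│7
6│· · · ♝ · · · ·│6
5│· · · ♙ ♟ · ♘ ·│5
4│♙ · · · · · · ·│4
3│♘ · · ♗ · ♙ · ·│3
2│· ♙ ♙ ♙ · ♙ · ♙│2
1│♖ · ♗ ♕ · ♖ ♔ ·│1
  ─────────────────
  a b c d e f g h

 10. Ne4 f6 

  a b c d e f g h
  ─────────────────
8│♜ · ♝ · ♚ · ♜ ·│8
7│♟ ♟ ♟ ♟ · · ♟ ♟│7
6│· · · ♝ · ♟ · ·│6
5│· · · ♙ ♟ · · ·│5
4│♙ · · · ♘ · · ·│4
3│♘ · · ♗ · ♙ · ·│3
2│· ♙ ♙ ♙ · ♙ · ♙│2
1│♖ · ♗ ♕ · ♖ ♔ ·│1
  ─────────────────
  a b c d e f g h


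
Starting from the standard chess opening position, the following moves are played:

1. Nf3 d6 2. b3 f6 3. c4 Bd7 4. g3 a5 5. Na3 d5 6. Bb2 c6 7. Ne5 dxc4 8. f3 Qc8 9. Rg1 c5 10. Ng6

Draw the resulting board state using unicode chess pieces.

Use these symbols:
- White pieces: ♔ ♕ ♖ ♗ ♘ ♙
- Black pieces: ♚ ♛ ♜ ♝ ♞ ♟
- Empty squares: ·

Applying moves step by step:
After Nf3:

♜ ♞ ♝ ♛ ♚ ♝ ♞ ♜
♟ ♟ ♟ ♟ ♟ ♟ ♟ ♟
· · · · · · · ·
· · · · · · · ·
· · · · · · · ·
· · · · · ♘ · ·
♙ ♙ ♙ ♙ ♙ ♙ ♙ ♙
♖ ♘ ♗ ♕ ♔ ♗ · ♖


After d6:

♜ ♞ ♝ ♛ ♚ ♝ ♞ ♜
♟ ♟ ♟ · ♟ ♟ ♟ ♟
· · · ♟ · · · ·
· · · · · · · ·
· · · · · · · ·
· · · · · ♘ · ·
♙ ♙ ♙ ♙ ♙ ♙ ♙ ♙
♖ ♘ ♗ ♕ ♔ ♗ · ♖


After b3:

♜ ♞ ♝ ♛ ♚ ♝ ♞ ♜
♟ ♟ ♟ · ♟ ♟ ♟ ♟
· · · ♟ · · · ·
· · · · · · · ·
· · · · · · · ·
· ♙ · · · ♘ · ·
♙ · ♙ ♙ ♙ ♙ ♙ ♙
♖ ♘ ♗ ♕ ♔ ♗ · ♖


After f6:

♜ ♞ ♝ ♛ ♚ ♝ ♞ ♜
♟ ♟ ♟ · ♟ · ♟ ♟
· · · ♟ · ♟ · ·
· · · · · · · ·
· · · · · · · ·
· ♙ · · · ♘ · ·
♙ · ♙ ♙ ♙ ♙ ♙ ♙
♖ ♘ ♗ ♕ ♔ ♗ · ♖


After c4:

♜ ♞ ♝ ♛ ♚ ♝ ♞ ♜
♟ ♟ ♟ · ♟ · ♟ ♟
· · · ♟ · ♟ · ·
· · · · · · · ·
· · ♙ · · · · ·
· ♙ · · · ♘ · ·
♙ · · ♙ ♙ ♙ ♙ ♙
♖ ♘ ♗ ♕ ♔ ♗ · ♖


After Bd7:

♜ ♞ · ♛ ♚ ♝ ♞ ♜
♟ ♟ ♟ ♝ ♟ · ♟ ♟
· · · ♟ · ♟ · ·
· · · · · · · ·
· · ♙ · · · · ·
· ♙ · · · ♘ · ·
♙ · · ♙ ♙ ♙ ♙ ♙
♖ ♘ ♗ ♕ ♔ ♗ · ♖


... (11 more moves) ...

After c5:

♜ ♞ ♛ · ♚ ♝ ♞ ♜
· ♟ · ♝ ♟ · ♟ ♟
· · · · · ♟ · ·
♟ · ♟ · ♘ · · ·
· · ♟ · · · · ·
♘ ♙ · · · ♙ ♙ ·
♙ ♗ · ♙ ♙ · · ♙
♖ · · ♕ ♔ ♗ ♖ ·


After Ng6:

♜ ♞ ♛ · ♚ ♝ ♞ ♜
· ♟ · ♝ ♟ · ♟ ♟
· · · · · ♟ ♘ ·
♟ · ♟ · · · · ·
· · ♟ · · · · ·
♘ ♙ · · · ♙ ♙ ·
♙ ♗ · ♙ ♙ · · ♙
♖ · · ♕ ♔ ♗ ♖ ·



  a b c d e f g h
  ─────────────────
8│♜ ♞ ♛ · ♚ ♝ ♞ ♜│8
7│· ♟ · ♝ ♟ · ♟ ♟│7
6│· · · · · ♟ ♘ ·│6
5│♟ · ♟ · · · · ·│5
4│· · ♟ · · · · ·│4
3│♘ ♙ · · · ♙ ♙ ·│3
2│♙ ♗ · ♙ ♙ · · ♙│2
1│♖ · · ♕ ♔ ♗ ♖ ·│1
  ─────────────────
  a b c d e f g h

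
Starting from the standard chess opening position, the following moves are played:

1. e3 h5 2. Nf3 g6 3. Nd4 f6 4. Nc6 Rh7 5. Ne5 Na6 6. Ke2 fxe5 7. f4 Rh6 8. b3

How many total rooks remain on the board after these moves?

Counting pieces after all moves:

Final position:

  a b c d e f g h
  ─────────────────
8│♜ · ♝ ♛ ♚ ♝ ♞ ·│8
7│♟ ♟ ♟ ♟ ♟ · · ·│7
6│♞ · · · · · ♟ ♜│6
5│· · · · ♟ · · ♟│5
4│· · · · · ♙ · ·│4
3│· ♙ · · ♙ · · ·│3
2│♙ · ♙ ♙ ♔ · ♙ ♙│2
1│♖ ♘ ♗ ♕ · ♗ · ♖│1
  ─────────────────
  a b c d e f g h


4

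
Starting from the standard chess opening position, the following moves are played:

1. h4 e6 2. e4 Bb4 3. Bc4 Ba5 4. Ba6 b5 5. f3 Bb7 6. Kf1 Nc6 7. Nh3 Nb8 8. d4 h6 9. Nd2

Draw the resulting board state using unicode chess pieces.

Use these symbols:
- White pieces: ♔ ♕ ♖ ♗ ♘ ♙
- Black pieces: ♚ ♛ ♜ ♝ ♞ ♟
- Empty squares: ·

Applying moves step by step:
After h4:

♜ ♞ ♝ ♛ ♚ ♝ ♞ ♜
♟ ♟ ♟ ♟ ♟ ♟ ♟ ♟
· · · · · · · ·
· · · · · · · ·
· · · · · · · ♙
· · · · · · · ·
♙ ♙ ♙ ♙ ♙ ♙ ♙ ·
♖ ♘ ♗ ♕ ♔ ♗ ♘ ♖


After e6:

♜ ♞ ♝ ♛ ♚ ♝ ♞ ♜
♟ ♟ ♟ ♟ · ♟ ♟ ♟
· · · · ♟ · · ·
· · · · · · · ·
· · · · · · · ♙
· · · · · · · ·
♙ ♙ ♙ ♙ ♙ ♙ ♙ ·
♖ ♘ ♗ ♕ ♔ ♗ ♘ ♖


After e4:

♜ ♞ ♝ ♛ ♚ ♝ ♞ ♜
♟ ♟ ♟ ♟ · ♟ ♟ ♟
· · · · ♟ · · ·
· · · · · · · ·
· · · · ♙ · · ♙
· · · · · · · ·
♙ ♙ ♙ ♙ · ♙ ♙ ·
♖ ♘ ♗ ♕ ♔ ♗ ♘ ♖


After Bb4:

♜ ♞ ♝ ♛ ♚ · ♞ ♜
♟ ♟ ♟ ♟ · ♟ ♟ ♟
· · · · ♟ · · ·
· · · · · · · ·
· ♝ · · ♙ · · ♙
· · · · · · · ·
♙ ♙ ♙ ♙ · ♙ ♙ ·
♖ ♘ ♗ ♕ ♔ ♗ ♘ ♖


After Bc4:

♜ ♞ ♝ ♛ ♚ · ♞ ♜
♟ ♟ ♟ ♟ · ♟ ♟ ♟
· · · · ♟ · · ·
· · · · · · · ·
· ♝ ♗ · ♙ · · ♙
· · · · · · · ·
♙ ♙ ♙ ♙ · ♙ ♙ ·
♖ ♘ ♗ ♕ ♔ · ♘ ♖


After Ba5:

♜ ♞ ♝ ♛ ♚ · ♞ ♜
♟ ♟ ♟ ♟ · ♟ ♟ ♟
· · · · ♟ · · ·
♝ · · · · · · ·
· · ♗ · ♙ · · ♙
· · · · · · · ·
♙ ♙ ♙ ♙ · ♙ ♙ ·
♖ ♘ ♗ ♕ ♔ · ♘ ♖


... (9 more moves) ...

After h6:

♜ ♞ · ♛ ♚ · ♞ ♜
♟ ♝ ♟ ♟ · ♟ ♟ ·
♗ · · · ♟ · · ♟
♝ ♟ · · · · · ·
· · · ♙ ♙ · · ♙
· · · · · ♙ · ♘
♙ ♙ ♙ · · · ♙ ·
♖ ♘ ♗ ♕ · ♔ · ♖


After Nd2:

♜ ♞ · ♛ ♚ · ♞ ♜
♟ ♝ ♟ ♟ · ♟ ♟ ·
♗ · · · ♟ · · ♟
♝ ♟ · · · · · ·
· · · ♙ ♙ · · ♙
· · · · · ♙ · ♘
♙ ♙ ♙ ♘ · · ♙ ·
♖ · ♗ ♕ · ♔ · ♖



  a b c d e f g h
  ─────────────────
8│♜ ♞ · ♛ ♚ · ♞ ♜│8
7│♟ ♝ ♟ ♟ · ♟ ♟ ·│7
6│♗ · · · ♟ · · ♟│6
5│♝ ♟ · · · · · ·│5
4│· · · ♙ ♙ · · ♙│4
3│· · · · · ♙ · ♘│3
2│♙ ♙ ♙ ♘ · · ♙ ·│2
1│♖ · ♗ ♕ · ♔ · ♖│1
  ─────────────────
  a b c d e f g h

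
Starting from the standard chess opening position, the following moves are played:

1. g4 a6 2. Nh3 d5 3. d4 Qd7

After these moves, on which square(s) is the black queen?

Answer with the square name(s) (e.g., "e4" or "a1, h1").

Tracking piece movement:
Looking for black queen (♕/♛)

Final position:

  a b c d e f g h
  ─────────────────
8│♜ ♞ ♝ · ♚ ♝ ♞ ♜│8
7│· ♟ ♟ ♛ ♟ ♟ ♟ ♟│7
6│♟ · · · · · · ·│6
5│· · · ♟ · · · ·│5
4│· · · ♙ · · ♙ ·│4
3│· · · · · · · ♘│3
2│♙ ♙ ♙ · ♙ ♙ · ♙│2
1│♖ ♘ ♗ ♕ ♔ ♗ · ♖│1
  ─────────────────
  a b c d e f g h


d7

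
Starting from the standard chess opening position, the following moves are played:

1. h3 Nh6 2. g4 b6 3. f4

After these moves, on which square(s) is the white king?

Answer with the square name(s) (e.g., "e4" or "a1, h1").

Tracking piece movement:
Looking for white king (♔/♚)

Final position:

  a b c d e f g h
  ─────────────────
8│♜ ♞ ♝ ♛ ♚ ♝ · ♜│8
7│♟ · ♟ ♟ ♟ ♟ ♟ ♟│7
6│· ♟ · · · · · ♞│6
5│· · · · · · · ·│5
4│· · · · · ♙ ♙ ·│4
3│· · · · · · · ♙│3
2│♙ ♙ ♙ ♙ ♙ · · ·│2
1│♖ ♘ ♗ ♕ ♔ ♗ ♘ ♖│1
  ─────────────────
  a b c d e f g h


e1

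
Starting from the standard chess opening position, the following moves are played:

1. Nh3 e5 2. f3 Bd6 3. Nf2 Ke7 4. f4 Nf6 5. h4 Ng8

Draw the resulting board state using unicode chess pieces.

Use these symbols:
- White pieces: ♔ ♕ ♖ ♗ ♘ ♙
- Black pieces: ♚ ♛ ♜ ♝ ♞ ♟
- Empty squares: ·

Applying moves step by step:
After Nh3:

♜ ♞ ♝ ♛ ♚ ♝ ♞ ♜
♟ ♟ ♟ ♟ ♟ ♟ ♟ ♟
· · · · · · · ·
· · · · · · · ·
· · · · · · · ·
· · · · · · · ♘
♙ ♙ ♙ ♙ ♙ ♙ ♙ ♙
♖ ♘ ♗ ♕ ♔ ♗ · ♖


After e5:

♜ ♞ ♝ ♛ ♚ ♝ ♞ ♜
♟ ♟ ♟ ♟ · ♟ ♟ ♟
· · · · · · · ·
· · · · ♟ · · ·
· · · · · · · ·
· · · · · · · ♘
♙ ♙ ♙ ♙ ♙ ♙ ♙ ♙
♖ ♘ ♗ ♕ ♔ ♗ · ♖


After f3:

♜ ♞ ♝ ♛ ♚ ♝ ♞ ♜
♟ ♟ ♟ ♟ · ♟ ♟ ♟
· · · · · · · ·
· · · · ♟ · · ·
· · · · · · · ·
· · · · · ♙ · ♘
♙ ♙ ♙ ♙ ♙ · ♙ ♙
♖ ♘ ♗ ♕ ♔ ♗ · ♖


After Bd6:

♜ ♞ ♝ ♛ ♚ · ♞ ♜
♟ ♟ ♟ ♟ · ♟ ♟ ♟
· · · ♝ · · · ·
· · · · ♟ · · ·
· · · · · · · ·
· · · · · ♙ · ♘
♙ ♙ ♙ ♙ ♙ · ♙ ♙
♖ ♘ ♗ ♕ ♔ ♗ · ♖


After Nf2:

♜ ♞ ♝ ♛ ♚ · ♞ ♜
♟ ♟ ♟ ♟ · ♟ ♟ ♟
· · · ♝ · · · ·
· · · · ♟ · · ·
· · · · · · · ·
· · · · · ♙ · ·
♙ ♙ ♙ ♙ ♙ ♘ ♙ ♙
♖ ♘ ♗ ♕ ♔ ♗ · ♖


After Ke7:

♜ ♞ ♝ ♛ · · ♞ ♜
♟ ♟ ♟ ♟ ♚ ♟ ♟ ♟
· · · ♝ · · · ·
· · · · ♟ · · ·
· · · · · · · ·
· · · · · ♙ · ·
♙ ♙ ♙ ♙ ♙ ♘ ♙ ♙
♖ ♘ ♗ ♕ ♔ ♗ · ♖


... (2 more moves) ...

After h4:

♜ ♞ ♝ ♛ · · · ♜
♟ ♟ ♟ ♟ ♚ ♟ ♟ ♟
· · · ♝ · ♞ · ·
· · · · ♟ · · ·
· · · · · ♙ · ♙
· · · · · · · ·
♙ ♙ ♙ ♙ ♙ ♘ ♙ ·
♖ ♘ ♗ ♕ ♔ ♗ · ♖


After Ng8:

♜ ♞ ♝ ♛ · · ♞ ♜
♟ ♟ ♟ ♟ ♚ ♟ ♟ ♟
· · · ♝ · · · ·
· · · · ♟ · · ·
· · · · · ♙ · ♙
· · · · · · · ·
♙ ♙ ♙ ♙ ♙ ♘ ♙ ·
♖ ♘ ♗ ♕ ♔ ♗ · ♖



  a b c d e f g h
  ─────────────────
8│♜ ♞ ♝ ♛ · · ♞ ♜│8
7│♟ ♟ ♟ ♟ ♚ ♟ ♟ ♟│7
6│· · · ♝ · · · ·│6
5│· · · · ♟ · · ·│5
4│· · · · · ♙ · ♙│4
3│· · · · · · · ·│3
2│♙ ♙ ♙ ♙ ♙ ♘ ♙ ·│2
1│♖ ♘ ♗ ♕ ♔ ♗ · ♖│1
  ─────────────────
  a b c d e f g h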